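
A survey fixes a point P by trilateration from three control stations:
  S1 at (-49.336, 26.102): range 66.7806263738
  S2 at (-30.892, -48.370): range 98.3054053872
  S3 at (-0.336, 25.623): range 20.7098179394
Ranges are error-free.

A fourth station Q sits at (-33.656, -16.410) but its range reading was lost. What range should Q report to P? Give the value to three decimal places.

eq1: (x + 49.336)² + (y − 26.102)² = 66.7806263738²
eq2: (x + 30.892)² + (y + 48.370)² = 98.3054053872²
eq3: (x + 0.336)² + (y − 25.623)² = 20.7098179394²
eq2−eq1, eq2−eq3 (x²,y² cancel):
  -36.888·x + 148.944·y = 5025.683405
  61.112·x + 147.986·y = 6597.734630
det = -36.888·147.986 − 148.944·61.112 = -14561.173296
x = (5025.683405·147.986 − 148.944·6597.734630) / -14561.173296 = 16.410917
y = (-36.888·6597.734630 − 5025.683405·61.112) / -14561.173296 = 37.806486
|P − Q| = √((16.410917 − -33.656)² + (37.806486 − -16.410)²) = 73.797856

73.798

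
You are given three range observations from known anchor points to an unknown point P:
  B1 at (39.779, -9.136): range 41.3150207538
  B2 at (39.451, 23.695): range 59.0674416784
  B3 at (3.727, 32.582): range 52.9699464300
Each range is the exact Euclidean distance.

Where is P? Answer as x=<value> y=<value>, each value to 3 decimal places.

eq1: (x − 39.779)² + (y + 9.136)² = 41.3150207538²
eq2: (x − 39.451)² + (y − 23.695)² = 59.0674416784²
eq3: (x − 3.727)² + (y − 32.582)² = 52.9699464300²
eq1−eq3, eq1−eq2 (x²,y² cancel):
  -72.104·x + 83.436·y = -1689.242369
  -0.656·x + 65.662·y = -1330.032638
det = -72.104·65.662 − 83.436·-0.656 = -4679.758832
x = (-1689.242369·65.662 − 83.436·-1330.032638) / -4679.758832 = -0.011447
y = (-72.104·-1330.032638 − -1689.242369·-0.656) / -4679.758832 = -20.255858

x=-0.011 y=-20.256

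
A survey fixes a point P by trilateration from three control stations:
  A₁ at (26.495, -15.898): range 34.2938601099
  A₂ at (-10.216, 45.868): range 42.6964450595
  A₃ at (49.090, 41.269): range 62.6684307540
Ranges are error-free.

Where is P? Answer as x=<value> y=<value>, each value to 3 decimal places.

eq1: (x − 26.495)² + (y + 15.898)² = 34.2938601099²
eq2: (x + 10.216)² + (y − 45.868)² = 42.6964450595²
eq3: (x − 49.090)² + (y − 41.269)² = 62.6684307540²
eq3−eq1, eq3−eq2 (x²,y² cancel):
  -45.190·x − 114.334·y = -406.963660
  -118.612·x + 9.198·y = 199.627411
det = -45.190·9.198 − -114.334·-118.612 = -13977.042028
x = (-406.963660·9.198 − -114.334·199.627411) / -13977.042028 = -1.365164
y = (-45.190·199.627411 − -406.963660·-118.612) / -13977.042028 = 4.099003

x=-1.365 y=4.099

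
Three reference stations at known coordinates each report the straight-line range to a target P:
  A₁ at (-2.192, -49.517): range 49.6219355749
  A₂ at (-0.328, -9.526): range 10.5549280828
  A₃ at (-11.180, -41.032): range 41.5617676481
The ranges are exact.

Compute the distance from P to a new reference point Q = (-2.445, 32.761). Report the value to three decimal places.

32.809

eq1: (x + 2.192)² + (y + 49.517)² = 49.6219355749²
eq2: (x + 0.328)² + (y + 9.526)² = 10.5549280828²
eq3: (x + 11.180)² + (y + 41.032)² = 41.5617676481²
eq3−eq1, eq3−eq2 (x²,y² cancel):
  17.976·x − 16.970·y = -86.835231
  21.704·x + 63.012·y = -101.791141
det = 17.976·63.012 − -16.970·21.704 = 1501.020592
x = (-86.835231·63.012 − -16.970·-101.791141) / 1501.020592 = -4.796108
y = (17.976·-101.791141 − -86.835231·21.704) / 1501.020592 = 0.036558
|P − Q| = √((-4.796108 − -2.445)² + (0.036558 − 32.761)²) = 32.808792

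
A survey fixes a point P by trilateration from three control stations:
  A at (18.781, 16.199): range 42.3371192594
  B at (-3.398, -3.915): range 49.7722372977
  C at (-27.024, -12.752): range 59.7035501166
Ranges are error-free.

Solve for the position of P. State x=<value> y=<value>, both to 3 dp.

eq1: (x − 18.781)² + (y − 16.199)² = 42.3371192594²
eq2: (x + 3.398)² + (y + 3.915)² = 49.7722372977²
eq3: (x + 27.024)² + (y + 12.752)² = 59.7035501166²
eq3−eq1, eq3−eq2 (x²,y² cancel):
  91.610·x + 57.902·y = 1494.305711
  47.252·x + 17.674·y = 221.201840
det = 91.610·17.674 − 57.902·47.252 = -1116.870164
x = (1494.305711·17.674 − 57.902·221.201840) / -1116.870164 = -12.178972
y = (91.610·221.201840 − 1494.305711·47.252) / -1116.870164 = 45.076531

x=-12.179 y=45.077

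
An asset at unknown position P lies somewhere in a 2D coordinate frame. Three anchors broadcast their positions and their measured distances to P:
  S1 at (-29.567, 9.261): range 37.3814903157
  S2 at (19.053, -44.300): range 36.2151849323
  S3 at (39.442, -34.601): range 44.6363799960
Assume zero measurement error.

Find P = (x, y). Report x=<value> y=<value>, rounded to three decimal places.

x=0.160 y=-13.403

eq1: (x + 29.567)² + (y − 9.261)² = 37.3814903157²
eq2: (x − 19.053)² + (y + 44.300)² = 36.2151849323²
eq3: (x − 39.442)² + (y + 34.601)² = 44.6363799960²
eq3−eq1, eq3−eq2 (x²,y² cancel):
  -138.018·x + 87.724·y = -1197.896354
  -40.778·x − 19.398·y = 253.473043
det = -138.018·-19.398 − 87.724·-40.778 = 6254.482436
x = (-1197.896354·-19.398 − 87.724·253.473043) / 6254.482436 = 0.160065
y = (-138.018·253.473043 − -1197.896354·-40.778) / 6254.482436 = -13.403453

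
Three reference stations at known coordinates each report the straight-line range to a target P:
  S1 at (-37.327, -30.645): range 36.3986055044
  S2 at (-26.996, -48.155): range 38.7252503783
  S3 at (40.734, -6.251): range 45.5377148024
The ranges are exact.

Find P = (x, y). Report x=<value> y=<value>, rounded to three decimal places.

x=-3.407 y=-17.444

eq1: (x + 37.327)² + (y + 30.645)² = 36.3986055044²
eq2: (x + 26.996)² + (y + 48.155)² = 38.7252503783²
eq3: (x − 40.734)² + (y + 6.251)² = 45.5377148024²
eq2−eq1, eq2−eq3 (x²,y² cancel):
  -20.662·x + 35.020·y = -540.480553
  135.460·x + 83.808·y = -1923.392737
det = -20.662·83.808 − 35.020·135.460 = -6475.450096
x = (-540.480553·83.808 − 35.020·-1923.392737) / -6475.450096 = -3.406809
y = (-20.662·-1923.392737 − -540.480553·135.460) / -6475.450096 = -17.443519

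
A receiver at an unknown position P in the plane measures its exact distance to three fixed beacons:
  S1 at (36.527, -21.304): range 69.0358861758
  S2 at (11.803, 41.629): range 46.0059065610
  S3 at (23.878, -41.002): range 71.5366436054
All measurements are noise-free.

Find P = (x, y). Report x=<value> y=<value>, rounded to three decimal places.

eq1: (x − 36.527)² + (y + 21.304)² = 69.0358861758²
eq2: (x − 11.803)² + (y − 41.629)² = 46.0059065610²
eq3: (x − 23.878)² + (y + 41.002)² = 71.5366436054²
eq2−eq3, eq2−eq1 (x²,y² cancel):
  24.150·x − 165.262·y = -2621.909502
  49.448·x − 125.866·y = -2733.612447
det = 24.150·-125.866 − -165.262·49.448 = 5132.211476
x = (-2621.909502·-125.866 − -165.262·-2733.612447) / 5132.211476 = -23.723301
y = (24.150·-2733.612447 − -2621.909502·49.448) / 5132.211476 = 12.398445

x=-23.723 y=12.398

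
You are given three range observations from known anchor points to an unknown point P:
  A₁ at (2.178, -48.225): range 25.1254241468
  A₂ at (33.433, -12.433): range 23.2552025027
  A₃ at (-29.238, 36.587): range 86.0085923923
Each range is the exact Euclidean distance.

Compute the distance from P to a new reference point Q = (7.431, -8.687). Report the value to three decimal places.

eq1: (x − 2.178)² + (y + 48.225)² = 25.1254241468²
eq2: (x − 33.433)² + (y + 12.433)² = 23.2552025027²
eq3: (x + 29.238)² + (y − 36.587)² = 86.0085923923²
eq3−eq1, eq3−eq2 (x²,y² cancel):
  62.832·x − 169.624·y = 6903.116123
  125.342·x − 98.040·y = 5935.549287
det = 62.832·-98.040 − -169.624·125.342 = 15100.962128
x = (6903.116123·-98.040 − -169.624·5935.549287) / 15100.962128 = 21.854906
y = (62.832·5935.549287 − 6903.116123·125.342) / 15100.962128 = -32.601098
|P − Q| = √((21.854906 − 7.431)² + (-32.601098 − -8.687)²) = 27.927283

27.927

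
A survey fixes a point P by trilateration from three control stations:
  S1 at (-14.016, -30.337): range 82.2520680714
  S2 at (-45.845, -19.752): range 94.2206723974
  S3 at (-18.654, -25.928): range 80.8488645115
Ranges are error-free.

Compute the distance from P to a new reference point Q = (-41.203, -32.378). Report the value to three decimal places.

99.754

eq1: (x + 14.016)² + (y + 30.337)² = 82.2520680714²
eq2: (x + 45.845)² + (y + 19.752)² = 94.2206723974²
eq3: (x + 18.654)² + (y + 25.928)² = 80.8488645115²
eq1−eq2, eq1−eq3 (x²,y² cancel):
  -63.658·x + 21.170·y = -737.008701
  -9.276·x + 8.818·y = 132.314884
det = -63.658·8.818 − 21.170·-9.276 = -364.963324
x = (-737.008701·8.818 − 21.170·132.314884) / -364.963324 = 25.482146
y = (-63.658·132.314884 − -737.008701·-9.276) / -364.963324 = 41.810759
|P − Q| = √((25.482146 − -41.203)² + (41.810759 − -32.378)²) = 99.754101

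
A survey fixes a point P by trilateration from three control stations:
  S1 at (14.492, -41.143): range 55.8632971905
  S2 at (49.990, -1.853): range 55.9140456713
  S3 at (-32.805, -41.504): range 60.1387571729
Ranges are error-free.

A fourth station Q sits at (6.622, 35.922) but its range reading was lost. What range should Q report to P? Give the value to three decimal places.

eq1: (x − 14.492)² + (y + 41.143)² = 55.8632971905²
eq2: (x − 49.990)² + (y + 1.853)² = 55.9140456713²
eq3: (x + 32.805)² + (y + 41.504)² = 60.1387571729²
eq1−eq3, eq1−eq2 (x²,y² cancel):
  -94.594·x − 0.722·y = 400.023387
  70.996·x + 78.580·y = 593.996666
det = -94.594·78.580 − -0.722·70.996 = -7381.937408
x = (400.023387·78.580 − -0.722·593.996666) / -7381.937408 = -4.316306
y = (-94.594·593.996666 − 400.023387·70.996) / -7381.937408 = 11.458859
|P − Q| = √((-4.316306 − 6.622)² + (11.458859 − 35.922)²) = 26.797235

26.797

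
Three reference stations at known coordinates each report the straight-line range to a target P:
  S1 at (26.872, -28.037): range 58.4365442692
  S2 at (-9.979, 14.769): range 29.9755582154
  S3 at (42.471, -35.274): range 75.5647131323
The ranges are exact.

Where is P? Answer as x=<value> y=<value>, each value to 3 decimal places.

eq1: (x − 26.872)² + (y + 28.037)² = 58.4365442692²
eq2: (x + 9.979)² + (y − 14.769)² = 29.9755582154²
eq3: (x − 42.471)² + (y + 35.274)² = 75.5647131323²
eq2−eq1, eq2−eq3 (x²,y² cancel):
  73.702·x − 85.612·y = -1325.821665
  104.900·x − 100.086·y = -2081.154665
det = 73.702·-100.086 − -85.612·104.900 = 1604.160428
x = (-1325.821665·-100.086 − -85.612·-2081.154665) / 1604.160428 = -28.348552
y = (73.702·-2081.154665 − -1325.821665·104.900) / 1604.160428 = -8.918415

x=-28.349 y=-8.918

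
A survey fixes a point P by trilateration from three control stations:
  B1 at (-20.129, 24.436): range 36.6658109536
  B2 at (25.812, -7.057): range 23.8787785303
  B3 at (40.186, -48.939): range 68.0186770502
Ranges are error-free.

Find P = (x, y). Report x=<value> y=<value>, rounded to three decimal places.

x=15.104 y=14.286

eq1: (x + 20.129)² + (y − 24.436)² = 36.6658109536²
eq2: (x − 25.812)² + (y + 7.057)² = 23.8787785303²
eq3: (x − 40.186)² + (y + 48.939)² = 68.0186770502²
eq2−eq1, eq2−eq3 (x²,y² cancel):
  -91.882·x + 62.986·y = -487.951485
  28.748·x − 83.764·y = -762.464640
det = -91.882·-83.764 − 62.986·28.748 = 5885.682320
x = (-487.951485·-83.764 − 62.986·-762.464640) / 5885.682320 = 15.104003
y = (-91.882·-762.464640 − -487.951485·28.748) / 5885.682320 = 14.286263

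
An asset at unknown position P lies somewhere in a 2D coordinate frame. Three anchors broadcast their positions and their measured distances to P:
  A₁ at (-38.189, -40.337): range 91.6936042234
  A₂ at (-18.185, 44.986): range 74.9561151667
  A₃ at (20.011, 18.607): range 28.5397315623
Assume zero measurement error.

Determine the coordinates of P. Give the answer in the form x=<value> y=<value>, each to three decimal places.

eq1: (x + 38.189)² + (y + 40.337)² = 91.6936042234²
eq2: (x + 18.185)² + (y − 44.986)² = 74.9561151667²
eq3: (x − 20.011)² + (y − 18.607)² = 28.5397315623²
eq3−eq1, eq3−eq2 (x²,y² cancel):
  -116.400·x − 117.888·y = -5254.388058
  -76.392·x + 52.758·y = -3196.129072
det = -116.400·52.758 − -117.888·-76.392 = -15146.731296
x = (-5254.388058·52.758 − -117.888·-3196.129072) / -15146.731296 = 43.177386
y = (-116.400·-3196.129072 − -5254.388058·-76.392) / -15146.731296 = 1.938622

x=43.177 y=1.939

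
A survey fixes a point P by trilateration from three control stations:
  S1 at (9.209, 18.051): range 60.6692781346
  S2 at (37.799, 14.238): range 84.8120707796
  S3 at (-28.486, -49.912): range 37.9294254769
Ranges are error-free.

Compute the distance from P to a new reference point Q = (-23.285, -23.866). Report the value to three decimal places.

eq1: (x − 9.209)² + (y − 18.051)² = 60.6692781346²
eq2: (x − 37.799)² + (y − 14.238)² = 84.8120707796²
eq3: (x + 28.486)² + (y + 49.912)² = 37.9294254769²
eq3−eq1, eq3−eq2 (x²,y² cancel):
  75.390·x + 135.926·y = -5134.135650
  132.570·x + 128.300·y = -7425.620928
det = 75.390·128.300 − 135.926·132.570 = -8347.172820
x = (-5134.135650·128.300 − 135.926·-7425.620928) / -8347.172820 = -42.005282
y = (75.390·-7425.620928 − -5134.135650·132.570) / -8347.172820 = -14.473739
|P − Q| = √((-42.005282 − -23.285)² + (-14.473739 − -23.866)²) = 20.944296

20.944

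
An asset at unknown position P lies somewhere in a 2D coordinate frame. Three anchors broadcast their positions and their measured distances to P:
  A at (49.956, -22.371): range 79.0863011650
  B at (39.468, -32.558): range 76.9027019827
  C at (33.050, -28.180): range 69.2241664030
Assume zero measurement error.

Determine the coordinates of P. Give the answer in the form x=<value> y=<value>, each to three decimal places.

eq1: (x − 49.956)² + (y + 22.371)² = 79.0863011650²
eq2: (x − 39.468)² + (y + 32.558)² = 76.9027019827²
eq3: (x − 33.050)² + (y + 28.180)² = 69.2241664030²
eq3−eq2, eq3−eq1 (x²,y² cancel):
  12.836·x − 8.756·y = -390.708870
  33.812·x + 11.618·y = -353.009141
det = 12.836·11.618 − -8.756·33.812 = 445.186520
x = (-390.708870·11.618 − -8.756·-353.009141) / 445.186520 = -17.139341
y = (12.836·-353.009141 − -390.708870·33.812) / 445.186520 = 19.496150

x=-17.139 y=19.496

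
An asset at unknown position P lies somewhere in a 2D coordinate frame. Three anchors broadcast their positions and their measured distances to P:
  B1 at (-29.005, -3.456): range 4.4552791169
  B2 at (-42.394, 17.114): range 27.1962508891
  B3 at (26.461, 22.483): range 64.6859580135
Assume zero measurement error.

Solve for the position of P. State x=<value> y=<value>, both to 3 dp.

eq1: (x + 29.005)² + (y + 3.456)² = 4.4552791169²
eq2: (x + 42.394)² + (y − 17.114)² = 27.1962508891²
eq3: (x − 26.461)² + (y − 22.483)² = 64.6859580135²
eq1−eq3, eq1−eq2 (x²,y² cancel):
  110.932·x + 51.878·y = -3811.987803
  -26.778·x + 41.140·y = 517.119721
det = 110.932·41.140 − 51.878·-26.778 = 5952.931564
x = (-3811.987803·41.140 − 51.878·517.119721) / 5952.931564 = -30.850735
y = (110.932·517.119721 − -3811.987803·-26.778) / 5952.931564 = -7.510969

x=-30.851 y=-7.511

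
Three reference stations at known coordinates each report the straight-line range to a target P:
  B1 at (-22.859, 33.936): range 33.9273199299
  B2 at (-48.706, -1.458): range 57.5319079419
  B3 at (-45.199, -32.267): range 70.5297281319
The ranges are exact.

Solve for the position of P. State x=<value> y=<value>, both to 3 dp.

eq1: (x + 22.859)² + (y − 33.936)² = 33.9273199299²
eq2: (x + 48.706)² + (y + 1.458)² = 57.5319079419²
eq3: (x + 45.199)² + (y + 32.267)² = 70.5297281319²
eq2−eq3, eq2−eq1 (x²,y² cancel):
  7.014·x − 61.618·y = -954.813429
  51.694·x + 70.788·y = 1458.643171
det = 7.014·70.788 − -61.618·51.694 = 3681.787924
x = (-954.813429·70.788 − -61.618·1458.643171) / 3681.787924 = 6.053945
y = (7.014·1458.643171 − -954.813429·51.694) / 3681.787924 = 16.184813

x=6.054 y=16.185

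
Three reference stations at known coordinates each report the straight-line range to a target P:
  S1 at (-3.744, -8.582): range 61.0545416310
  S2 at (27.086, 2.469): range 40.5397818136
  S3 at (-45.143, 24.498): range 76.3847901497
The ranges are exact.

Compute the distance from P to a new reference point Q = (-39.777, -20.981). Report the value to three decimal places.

93.894

eq1: (x + 3.744)² + (y + 8.582)² = 61.0545416310²
eq2: (x − 27.086)² + (y − 2.469)² = 40.5397818136²
eq3: (x + 45.143)² + (y − 24.498)² = 76.3847901497²
eq2−eq3, eq2−eq1 (x²,y² cancel):
  -144.458·x + 44.058·y = -2292.867161
  -61.660·x − 22.102·y = -2736.262241
det = -144.458·-22.102 − 44.058·-61.660 = 5909.426996
x = (-2292.867161·-22.102 − 44.058·-2736.262241) / 5909.426996 = 28.975938
y = (-144.458·-2736.262241 − -2292.867161·-61.660) / 5909.426996 = 42.964704
|P − Q| = √((28.975938 − -39.777)² + (42.964704 − -20.981)²) = 93.893661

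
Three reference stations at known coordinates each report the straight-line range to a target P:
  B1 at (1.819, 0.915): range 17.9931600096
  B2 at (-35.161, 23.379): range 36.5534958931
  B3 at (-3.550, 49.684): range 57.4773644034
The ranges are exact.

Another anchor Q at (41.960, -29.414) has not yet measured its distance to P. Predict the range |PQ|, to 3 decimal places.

eq1: (x − 1.819)² + (y − 0.915)² = 17.9931600096²
eq2: (x + 35.161)² + (y − 23.379)² = 36.5534958931²
eq3: (x + 3.550)² + (y − 49.684)² = 57.4773644034²
eq2−eq1, eq2−eq3 (x²,y² cancel):
  73.960·x − 44.928·y = -766.323321
  63.222·x + 52.610·y = -1269.260563
det = 73.960·52.610 − -44.928·63.222 = 6731.473616
x = (-766.323321·52.610 − -44.928·-1269.260563) / 6731.473616 = -14.460669
y = (73.960·-1269.260563 − -766.323321·63.222) / 6731.473616 = -6.748302
|P − Q| = √((-14.460669 − 41.960)² + (-6.748302 − -29.414)²) = 60.803172

60.803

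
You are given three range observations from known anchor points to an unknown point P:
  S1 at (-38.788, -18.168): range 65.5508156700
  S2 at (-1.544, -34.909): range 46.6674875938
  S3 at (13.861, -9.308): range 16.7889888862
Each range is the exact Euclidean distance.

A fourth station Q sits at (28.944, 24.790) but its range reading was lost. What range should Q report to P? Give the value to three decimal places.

20.729

eq1: (x + 38.788)² + (y + 18.168)² = 65.5508156700²
eq2: (x + 1.544)² + (y + 34.909)² = 46.6674875938²
eq3: (x − 13.861)² + (y + 9.308)² = 16.7889888862²
eq1−eq3, eq1−eq2 (x²,y² cancel):
  105.298·x + 17.720·y = 2459.220304
  74.488·x − 33.482·y = 1505.492086
det = 105.298·-33.482 − 17.720·74.488 = -4845.514996
x = (2459.220304·-33.482 − 17.720·1505.492086) / -4845.514996 = 22.498524
y = (105.298·1505.492086 − 2459.220304·74.488) / -4845.514996 = 5.088643
|P − Q| = √((22.498524 − 28.944)² + (5.088643 − 24.790)²) = 20.728908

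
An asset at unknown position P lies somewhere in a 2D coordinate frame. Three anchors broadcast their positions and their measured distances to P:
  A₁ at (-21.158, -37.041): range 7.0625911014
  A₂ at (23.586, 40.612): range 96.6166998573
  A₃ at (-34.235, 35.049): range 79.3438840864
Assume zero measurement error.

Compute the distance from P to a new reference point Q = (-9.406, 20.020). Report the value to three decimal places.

eq1: (x + 21.158)² + (y + 37.041)² = 7.0625911014²
eq2: (x − 23.586)² + (y − 40.612)² = 96.6166998573²
eq3: (x + 34.235)² + (y − 35.049)² = 79.3438840864²
eq1−eq3, eq1−eq2 (x²,y² cancel):
  -26.154·x + 144.180·y = -5664.800768
  89.488·x + 155.306·y = -8898.969203
det = -26.154·155.306 − 144.180·89.488 = -16964.252964
x = (-5664.800768·155.306 − 144.180·-8898.969203) / -16964.252964 = -23.772095
y = (-26.154·-8898.969203 − -5664.800768·89.488) / -16964.252964 = -43.601998
|P − Q| = √((-23.772095 − -9.406)² + (-43.601998 − 20.020)²) = 65.223795

65.224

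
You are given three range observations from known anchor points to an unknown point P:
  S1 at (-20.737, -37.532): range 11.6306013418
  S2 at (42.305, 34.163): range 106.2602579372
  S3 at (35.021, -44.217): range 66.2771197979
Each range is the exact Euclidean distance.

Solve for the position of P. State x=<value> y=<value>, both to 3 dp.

eq1: (x + 20.737)² + (y + 37.532)² = 11.6306013418²
eq2: (x − 42.305)² + (y − 34.163)² = 106.2602579372²
eq3: (x − 35.021)² + (y + 44.217)² = 66.2771197979²
eq3−eq1, eq3−eq2 (x²,y² cancel):
  -111.516·x + 13.370·y = 2914.446384
  14.568·x + 156.760·y = -7123.375744
det = -111.516·156.760 − 13.370·14.568 = -17676.022320
x = (2914.446384·156.760 − 13.370·-7123.375744) / -17676.022320 = -31.234864
y = (-111.516·-7123.375744 − 2914.446384·14.568) / -17676.022320 = -42.538570

x=-31.235 y=-42.539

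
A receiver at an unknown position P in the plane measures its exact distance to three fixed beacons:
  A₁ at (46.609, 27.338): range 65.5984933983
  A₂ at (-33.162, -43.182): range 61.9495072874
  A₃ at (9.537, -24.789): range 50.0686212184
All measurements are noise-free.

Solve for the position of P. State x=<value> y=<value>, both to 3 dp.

eq1: (x − 46.609)² + (y − 27.338)² = 65.5984933983²
eq2: (x + 33.162)² + (y + 43.182)² = 61.9495072874²
eq3: (x − 9.537)² + (y + 24.789)² = 50.0686212184²
eq1−eq2, eq1−eq3 (x²,y² cancel):
  -159.542·x − 141.040·y = 510.059126
  -74.144·x − 104.254·y = -418.020730
det = -159.542·-104.254 − -141.040·-74.144 = 6175.621908
x = (510.059126·-104.254 − -141.040·-418.020730) / 6175.621908 = -18.157418
y = (-159.542·-418.020730 − 510.059126·-74.144) / 6175.621908 = 16.922941

x=-18.157 y=16.923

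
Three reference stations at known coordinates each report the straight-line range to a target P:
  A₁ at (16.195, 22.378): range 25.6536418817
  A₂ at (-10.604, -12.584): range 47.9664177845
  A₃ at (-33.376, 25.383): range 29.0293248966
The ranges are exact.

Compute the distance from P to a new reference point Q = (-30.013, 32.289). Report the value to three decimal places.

eq1: (x − 16.195)² + (y − 22.378)² = 25.6536418817²
eq2: (x + 10.604)² + (y + 12.584)² = 47.9664177845²
eq3: (x + 33.376)² + (y − 25.383)² = 29.0293248966²
eq1−eq3, eq1−eq2 (x²,y² cancel):
  -99.142·x + 6.010·y = 810.608794
  -53.598·x − 69.924·y = -2134.918930
det = -99.142·-69.924 − 6.010·-53.598 = 7254.529188
x = (810.608794·-69.924 − 6.010·-2134.918930) / 7254.529188 = -6.044520
y = (-99.142·-2134.918930 − 810.608794·-53.598) / 7254.529188 = 35.165224
|P − Q| = √((-6.044520 − -30.013)² + (35.165224 − 32.289)²) = 24.140437

24.140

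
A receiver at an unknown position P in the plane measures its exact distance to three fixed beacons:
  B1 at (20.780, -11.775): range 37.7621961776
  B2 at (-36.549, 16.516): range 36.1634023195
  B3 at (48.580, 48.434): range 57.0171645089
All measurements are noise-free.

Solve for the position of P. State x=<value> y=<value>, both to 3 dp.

eq1: (x − 20.780)² + (y + 11.775)² = 37.7621961776²
eq2: (x + 36.549)² + (y − 16.516)² = 36.1634023195²
eq3: (x − 48.580)² + (y − 48.434)² = 57.0171645089²
eq3−eq1, eq3−eq2 (x²,y² cancel):
  -55.600·x − 120.418·y = -2310.436143
  -170.258·x − 63.836·y = -1154.095718
det = -55.600·-63.836 − -120.418·-170.258 = -16952.846244
x = (-2310.436143·-63.836 − -120.418·-1154.095718) / -16952.846244 = -0.502282
y = (-55.600·-1154.095718 − -2310.436143·-170.258) / -16952.846244 = 19.418716

x=-0.502 y=19.419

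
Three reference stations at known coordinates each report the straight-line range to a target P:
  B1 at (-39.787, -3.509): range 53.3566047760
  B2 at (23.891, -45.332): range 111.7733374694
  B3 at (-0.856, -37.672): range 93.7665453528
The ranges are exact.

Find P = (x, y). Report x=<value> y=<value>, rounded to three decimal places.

eq1: (x + 39.787)² + (y + 3.509)² = 53.3566047760²
eq2: (x − 23.891)² + (y + 45.332)² = 111.7733374694²
eq3: (x + 0.856)² + (y + 37.672)² = 93.7665453528²
eq1−eq3, eq1−eq2 (x²,y² cancel):
  77.862·x − 68.326·y = -6120.643884
  127.356·x − 83.646·y = -8615.900041
det = 77.862·-83.646 − -68.326·127.356 = 2188.881204
x = (-6120.643884·-83.646 − -68.326·-8615.900041) / 2188.881204 = -35.051061
y = (77.862·-8615.900041 − -6120.643884·127.356) / 2188.881204 = 49.637008

x=-35.051 y=49.637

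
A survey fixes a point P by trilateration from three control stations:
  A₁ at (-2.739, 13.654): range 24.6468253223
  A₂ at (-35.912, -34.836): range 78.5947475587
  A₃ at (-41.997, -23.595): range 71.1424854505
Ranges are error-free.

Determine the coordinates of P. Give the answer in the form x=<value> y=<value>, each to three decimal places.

eq1: (x + 2.739)² + (y − 13.654)² = 24.6468253223²
eq2: (x + 35.912)² + (y + 34.836)² = 78.5947475587²
eq3: (x + 41.997)² + (y + 23.595)² = 71.1424854505²
eq2−eq1, eq2−eq3 (x²,y² cancel):
  66.346·x + 96.980·y = 3260.383542
  -12.170·x + 22.482·y = 933.134502
det = 66.346·22.482 − 96.980·-12.170 = 2671.837372
x = (3260.383542·22.482 − 96.980·933.134502) / 2671.837372 = -6.435811
y = (66.346·933.134502 − 3260.383542·-12.170) / 2671.837372 = 38.022003

x=-6.436 y=38.022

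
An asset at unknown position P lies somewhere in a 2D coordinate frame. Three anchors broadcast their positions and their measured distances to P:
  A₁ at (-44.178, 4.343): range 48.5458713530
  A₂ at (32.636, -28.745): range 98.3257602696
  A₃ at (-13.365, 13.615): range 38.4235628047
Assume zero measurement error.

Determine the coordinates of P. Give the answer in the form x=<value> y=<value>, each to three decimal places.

eq1: (x + 44.178)² + (y − 4.343)² = 48.5458713530²
eq2: (x − 32.636)² + (y + 28.745)² = 98.3257602696²
eq3: (x + 13.365)² + (y − 13.615)² = 38.4235628047²
eq2−eq3, eq2−eq1 (x²,y² cancel):
  -92.002·x + 84.720·y = 6664.192883
  -153.628·x + 66.176·y = 7390.427319
det = -92.002·66.176 − 84.720·-153.628 = 6927.039808
x = (6664.192883·66.176 − 84.720·7390.427319) / 6927.039808 = -26.722435
y = (-92.002·7390.427319 − 6664.192883·-153.628) / 6927.039808 = 49.642061

x=-26.722 y=49.642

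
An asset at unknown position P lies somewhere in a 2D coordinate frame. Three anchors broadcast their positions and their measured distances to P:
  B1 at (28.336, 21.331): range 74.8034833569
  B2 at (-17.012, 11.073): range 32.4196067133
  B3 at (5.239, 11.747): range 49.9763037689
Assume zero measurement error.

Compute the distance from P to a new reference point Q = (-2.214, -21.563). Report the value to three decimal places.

36.220

eq1: (x − 28.336)² + (y − 21.331)² = 74.8034833569²
eq2: (x + 17.012)² + (y − 11.073)² = 32.4196067133²
eq3: (x − 5.239)² + (y − 11.747)² = 49.9763037689²
eq1−eq3, eq1−eq2 (x²,y² cancel):
  -46.194·x − 19.168·y = 2005.428857
  -90.696·x − 20.516·y = 3698.609239
det = -46.194·-20.516 − -19.168·-90.696 = -790.744824
x = (2005.428857·-20.516 − -19.168·3698.609239) / -790.744824 = -37.624734
y = (-46.194·3698.609239 − 2005.428857·-90.696) / -790.744824 = -13.949912
|P − Q| = √((-37.624734 − -2.214)² + (-13.949912 − -21.563)²) = 36.219873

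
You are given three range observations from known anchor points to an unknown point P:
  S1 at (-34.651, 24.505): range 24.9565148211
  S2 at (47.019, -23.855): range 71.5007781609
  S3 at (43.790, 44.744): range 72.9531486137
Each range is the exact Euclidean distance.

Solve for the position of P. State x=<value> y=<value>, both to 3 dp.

eq1: (x + 34.651)² + (y − 24.505)² = 24.9565148211²
eq2: (x − 47.019)² + (y + 23.855)² = 71.5007781609²
eq3: (x − 43.790)² + (y − 44.744)² = 72.9531486137²
eq1−eq2, eq1−eq3 (x²,y² cancel):
  163.340·x − 96.720·y = -3510.873086
  156.882·x + 40.478·y = -2580.931451
det = 163.340·40.478 − -96.720·156.882 = 21785.303560
x = (-3510.873086·40.478 − -96.720·-2580.931451) / 21785.303560 = -17.981884
y = (163.340·-2580.931451 − -3510.873086·156.882) / 21785.303560 = 5.931680

x=-17.982 y=5.932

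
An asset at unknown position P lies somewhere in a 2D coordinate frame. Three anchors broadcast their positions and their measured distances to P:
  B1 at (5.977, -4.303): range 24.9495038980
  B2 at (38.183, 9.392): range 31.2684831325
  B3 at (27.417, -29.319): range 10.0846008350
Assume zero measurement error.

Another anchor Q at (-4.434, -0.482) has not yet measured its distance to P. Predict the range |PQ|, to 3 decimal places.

35.705

eq1: (x − 5.977)² + (y + 4.303)² = 24.9495038980²
eq2: (x − 38.183)² + (y − 9.392)² = 31.2684831325²
eq3: (x − 27.417)² + (y + 29.319)² = 10.0846008350²
eq2−eq1, eq2−eq3 (x²,y² cancel):
  -64.412·x − 27.390·y = -1136.670522
  -21.532·x − 77.422·y = 941.163360
det = -64.412·-77.422 − -27.390·-21.532 = 4397.144384
x = (-1136.670522·-77.422 − -27.390·941.163360) / 4397.144384 = 25.876287
y = (-64.412·941.163360 − -1136.670522·-21.532) / 4397.144384 = -19.352788
|P − Q| = √((25.876287 − -4.434)² + (-19.352788 − -0.482)²) = 35.704624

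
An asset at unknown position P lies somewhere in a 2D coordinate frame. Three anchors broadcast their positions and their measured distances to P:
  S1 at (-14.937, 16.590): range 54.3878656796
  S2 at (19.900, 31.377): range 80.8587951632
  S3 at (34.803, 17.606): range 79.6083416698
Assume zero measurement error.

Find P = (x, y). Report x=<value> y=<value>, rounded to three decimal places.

eq1: (x + 14.937)² + (y − 16.590)² = 54.3878656796²
eq2: (x − 19.900)² + (y − 31.377)² = 80.8587951632²
eq3: (x − 34.803)² + (y − 17.606)² = 79.6083416698²
eq2−eq3, eq2−eq1 (x²,y² cancel):
  29.806·x − 27.542·y = 341.350608
  -69.674·x − 29.574·y = 2697.920762
det = 29.806·-29.574 − -27.542·-69.674 = -2800.443952
x = (341.350608·-29.574 − -27.542·2697.920762) / -2800.443952 = -22.928876
y = (29.806·2697.920762 − 341.350608·-69.674) / -2800.443952 = -37.207489

x=-22.929 y=-37.207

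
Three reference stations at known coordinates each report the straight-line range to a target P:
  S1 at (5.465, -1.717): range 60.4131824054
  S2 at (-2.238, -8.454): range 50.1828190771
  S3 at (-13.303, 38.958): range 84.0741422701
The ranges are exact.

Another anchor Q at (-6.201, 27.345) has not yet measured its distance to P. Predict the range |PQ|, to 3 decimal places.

76.164

eq1: (x − 5.465)² + (y + 1.717)² = 60.4131824054²
eq2: (x + 2.238)² + (y + 8.454)² = 50.1828190771²
eq3: (x + 13.303)² + (y − 38.958)² = 84.0741422701²
eq3−eq1, eq3−eq2 (x²,y² cancel):
  37.536·x − 81.350·y = 1756.827531
  22.130·x − 94.824·y = 2931.929255
det = 37.536·-94.824 − -81.350·22.130 = -1759.038164
x = (1756.827531·-94.824 − -81.350·2931.929255) / -1759.038164 = -40.887704
y = (37.536·2931.929255 − 1756.827531·22.130) / -1759.038164 = -40.462057
|P − Q| = √((-40.887704 − -6.201)² + (-40.462057 − 27.345)²) = 76.164063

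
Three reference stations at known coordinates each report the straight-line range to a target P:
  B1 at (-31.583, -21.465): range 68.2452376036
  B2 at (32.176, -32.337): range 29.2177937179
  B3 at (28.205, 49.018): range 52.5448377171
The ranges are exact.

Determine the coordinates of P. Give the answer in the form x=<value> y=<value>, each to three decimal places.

x=34.169 y=-3.187

eq1: (x + 31.583)² + (y + 21.465)² = 68.2452376036²
eq2: (x − 32.176)² + (y + 32.337)² = 29.2177937179²
eq3: (x − 28.205)² + (y − 49.018)² = 52.5448377171²
eq2−eq3, eq2−eq1 (x²,y² cancel):
  -7.942·x + 162.710·y = -789.970697
  -127.518·x + 21.744·y = -4426.477417
det = -7.942·21.744 − 162.710·-127.518 = 20575.762932
x = (-789.970697·21.744 − 162.710·-4426.477417) / 20575.762932 = 34.169086
y = (-7.942·-4426.477417 − -789.970697·-127.518) / 20575.762932 = -3.187265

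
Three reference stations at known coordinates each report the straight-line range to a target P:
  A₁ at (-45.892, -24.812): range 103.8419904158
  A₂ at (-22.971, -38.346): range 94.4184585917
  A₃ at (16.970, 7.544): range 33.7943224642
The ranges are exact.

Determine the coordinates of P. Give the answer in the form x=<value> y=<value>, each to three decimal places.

x=42.499 y=29.687

eq1: (x + 45.892)² + (y + 24.812)² = 103.8419904158²
eq2: (x + 22.971)² + (y + 38.346)² = 94.4184585917²
eq3: (x − 16.970)² + (y − 7.544)² = 33.7943224642²
eq3−eq2, eq3−eq1 (x²,y² cancel):
  -79.882·x − 91.780·y = -6119.599371
  -125.724·x − 64.712·y = -7264.284571
det = -79.882·-64.712 − -91.780·-125.724 = -6369.624736
x = (-6119.599371·-64.712 − -91.780·-7264.284571) / -6369.624736 = 42.499289
y = (-79.882·-7264.284571 − -6119.599371·-125.724) / -6369.624736 = 29.686981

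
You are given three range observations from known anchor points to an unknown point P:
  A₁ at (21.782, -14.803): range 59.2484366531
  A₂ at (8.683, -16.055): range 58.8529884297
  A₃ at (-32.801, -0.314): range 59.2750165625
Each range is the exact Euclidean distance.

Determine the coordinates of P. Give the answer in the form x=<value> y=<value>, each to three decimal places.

eq1: (x − 21.782)² + (y + 14.803)² = 59.2484366531²
eq2: (x − 8.683)² + (y + 16.055)² = 58.8529884297²
eq3: (x + 32.801)² + (y + 0.314)² = 59.2750165625²
eq2−eq1, eq2−eq3 (x²,y² cancel):
  26.198·x + 2.504·y = 313.723820
  -82.968·x + 31.482·y = 692.993342
det = 26.198·31.482 − 2.504·-82.968 = 1032.517308
x = (313.723820·31.482 − 2.504·692.993342) / 1032.517308 = 7.884999
y = (26.198·692.993342 − 313.723820·-82.968) / 1032.517308 = 42.792578

x=7.885 y=42.793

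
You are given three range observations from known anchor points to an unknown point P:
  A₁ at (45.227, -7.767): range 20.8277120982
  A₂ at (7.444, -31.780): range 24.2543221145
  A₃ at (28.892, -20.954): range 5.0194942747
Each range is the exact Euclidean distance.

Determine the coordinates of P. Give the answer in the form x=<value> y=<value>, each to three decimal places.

x=26.371 y=-16.613

eq1: (x − 45.227)² + (y + 7.767)² = 20.8277120982²
eq2: (x − 7.444)² + (y + 31.780)² = 24.2543221145²
eq3: (x − 28.892)² + (y + 20.954)² = 5.0194942747²
eq3−eq1, eq3−eq2 (x²,y² cancel):
  32.670·x + 26.374·y = 423.391770
  -42.896·x − 21.652·y = -771.513062
det = 32.670·-21.652 − 26.374·-42.896 = 423.968264
x = (423.391770·-21.652 − 26.374·-771.513062) / 423.968264 = 26.371330
y = (32.670·-771.513062 − 423.391770·-42.896) / 423.968264 = -16.613315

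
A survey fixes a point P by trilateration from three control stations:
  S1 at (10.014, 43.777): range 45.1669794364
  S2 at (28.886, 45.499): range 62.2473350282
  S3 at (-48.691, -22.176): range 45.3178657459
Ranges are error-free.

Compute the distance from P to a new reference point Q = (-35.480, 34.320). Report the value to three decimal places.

eq1: (x − 10.014)² + (y − 43.777)² = 45.1669794364²
eq2: (x − 28.886)² + (y − 45.499)² = 62.2473350282²
eq3: (x + 48.691)² + (y + 22.176)² = 45.3178657459²
eq3−eq2, eq3−eq1 (x²,y² cancel):
  155.154·x + 135.350·y = -1779.050222
  117.410·x + 131.906·y = -832.229608
det = 155.154·131.906 − 135.350·117.410 = 4574.300024
x = (-1779.050222·131.906 − 135.350·-832.229608) / 4574.300024 = -26.676239
y = (155.154·-832.229608 − -1779.050222·117.410) / 4574.300024 = 17.435353
|P − Q| = √((-26.676239 − -35.480)² + (17.435353 − 34.320)²) = 19.041994

19.042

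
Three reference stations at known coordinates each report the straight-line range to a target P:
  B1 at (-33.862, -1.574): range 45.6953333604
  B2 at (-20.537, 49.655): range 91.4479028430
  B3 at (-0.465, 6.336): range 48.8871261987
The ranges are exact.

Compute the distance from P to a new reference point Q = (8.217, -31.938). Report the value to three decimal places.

21.686

eq1: (x + 33.862)² + (y + 1.574)² = 45.6953333604²
eq2: (x + 20.537)² + (y − 49.655)² = 91.4479028430²
eq3: (x + 0.465)² + (y − 6.336)² = 48.8871261987²
eq2−eq1, eq2−eq3 (x²,y² cancel):
  -26.650·x − 102.458·y = 4536.380569
  40.144·x − 86.638·y = 3125.741553
det = -26.650·-86.638 − -102.458·40.144 = 6421.976652
x = (4536.380569·-86.638 − -102.458·3125.741553) / 6421.976652 = -11.330734
y = (-26.650·3125.741553 − 4536.380569·40.144) / 6421.976652 = -41.328315
|P − Q| = √((-11.330734 − 8.217)² + (-41.328315 − -31.938)²) = 21.686215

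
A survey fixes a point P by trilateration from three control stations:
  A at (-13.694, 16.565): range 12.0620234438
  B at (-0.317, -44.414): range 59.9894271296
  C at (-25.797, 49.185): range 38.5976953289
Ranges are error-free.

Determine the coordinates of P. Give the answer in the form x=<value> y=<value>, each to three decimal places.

eq1: (x + 13.694)² + (y − 16.565)² = 12.0620234438²
eq2: (x + 0.317)² + (y + 44.414)² = 59.9894271296²
eq3: (x + 25.797)² + (y − 49.185)² = 38.5976953289²
eq2−eq1, eq2−eq3 (x²,y² cancel):
  -26.754·x + 121.958·y = 1942.459934
  -50.960·x + 187.198·y = 3220.894832
det = -26.754·187.198 − 121.958·-50.960 = 1206.684388
x = (1942.459934·187.198 − 121.958·3220.894832) / 1206.684388 = -24.189653
y = (-26.754·3220.894832 − 1942.459934·-50.960) / 1206.684388 = 10.620787

x=-24.190 y=10.621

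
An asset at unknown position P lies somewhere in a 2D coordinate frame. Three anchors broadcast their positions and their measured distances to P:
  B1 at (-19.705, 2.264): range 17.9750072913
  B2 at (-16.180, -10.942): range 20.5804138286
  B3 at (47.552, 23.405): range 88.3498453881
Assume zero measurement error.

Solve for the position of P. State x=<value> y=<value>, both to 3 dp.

eq1: (x + 19.705)² + (y − 2.264)² = 17.9750072913²
eq2: (x + 16.180)² + (y + 10.942)² = 20.5804138286²
eq3: (x − 47.552)² + (y − 23.405)² = 88.3498453881²
eq1−eq3, eq1−eq2 (x²,y² cancel):
  134.514·x + 42.282·y = -5067.020285
  7.050·x − 26.412·y = -112.345503
det = 134.514·-26.412 − 42.282·7.050 = -3850.871868
x = (-5067.020285·-26.412 − 42.282·-112.345503) / -3850.871868 = -35.986742
y = (134.514·-112.345503 − -5067.020285·7.050) / -3850.871868 = -5.352152

x=-35.987 y=-5.352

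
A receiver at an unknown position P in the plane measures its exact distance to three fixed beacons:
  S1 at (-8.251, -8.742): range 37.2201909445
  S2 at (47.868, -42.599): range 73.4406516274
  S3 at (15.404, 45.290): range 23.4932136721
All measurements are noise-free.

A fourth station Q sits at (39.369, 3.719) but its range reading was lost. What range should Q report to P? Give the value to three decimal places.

32.200

eq1: (x + 8.251)² + (y + 8.742)² = 37.2201909445²
eq2: (x − 47.868)² + (y + 42.599)² = 73.4406516274²
eq3: (x − 15.404)² + (y − 45.290)² = 23.4932136721²
eq1−eq2, eq1−eq3 (x²,y² cancel):
  112.238·x − 67.714·y = -46.668038
  47.310·x + 108.064·y = 2977.377276
det = 112.238·108.064 − -67.714·47.310 = 15332.436572
x = (-46.668038·108.064 − -67.714·2977.377276) / 15332.436572 = 12.820336
y = (112.238·2977.377276 − -46.668038·47.310) / 15332.436572 = 21.939288
|P − Q| = √((12.820336 − 39.369)² + (21.939288 − 3.719)²) = 32.199541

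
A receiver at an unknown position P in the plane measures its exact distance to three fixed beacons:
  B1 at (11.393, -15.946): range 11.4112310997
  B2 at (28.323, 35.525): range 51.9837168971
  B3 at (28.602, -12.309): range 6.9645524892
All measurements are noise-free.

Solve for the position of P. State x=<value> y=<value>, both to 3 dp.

eq1: (x − 11.393)² + (y + 15.946)² = 11.4112310997²
eq2: (x − 28.323)² + (y − 35.525)² = 51.9837168971²
eq3: (x − 28.602)² + (y + 12.309)² = 6.9645524892²
eq1−eq3, eq1−eq2 (x²,y² cancel):
  34.418·x + 7.274·y = 667.221724
  33.860·x + 102.942·y = -891.948038
det = 34.418·102.942 − 7.274·33.860 = 3296.760116
x = (667.221724·102.942 − 7.274·-891.948038) / 3296.760116 = 22.802135
y = (34.418·-891.948038 − 667.221724·33.860) / 3296.760116 = -16.164717

x=22.802 y=-16.165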